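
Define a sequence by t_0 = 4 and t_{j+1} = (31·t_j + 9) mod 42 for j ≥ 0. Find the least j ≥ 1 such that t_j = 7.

We have t_0 = 4; t_1 = 7; t_2 = 16; t_3 = 1; t_4 = 40; t_5 = 31; t_6 = 4.
The sequence repeats with period 6.
The value 7 first appears (with j ≥ 1) at t_1.

1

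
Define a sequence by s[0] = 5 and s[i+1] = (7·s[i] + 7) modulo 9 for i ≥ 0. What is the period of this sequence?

s[0] = 5,  s[1] = 6,  s[2] = 4,  s[3] = 8,  s[4] = 0,  s[5] = 7,  s[6] = 2,  s[7] = 3,  s[8] = 1,  s[9] = 5.
The sequence repeats with period 9.

9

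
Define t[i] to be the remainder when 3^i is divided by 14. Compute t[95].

We have t[0] = 1, t[1] = 3, t[2] = 9, t[3] = 13, t[4] = 11, t[5] = 5, t[6] = 1.
Since t[6] = t[0] = 1, the sequence is periodic with period 6.
So t[95] = t[0 + ((95-0) mod 6)] = t[5] = 5.

5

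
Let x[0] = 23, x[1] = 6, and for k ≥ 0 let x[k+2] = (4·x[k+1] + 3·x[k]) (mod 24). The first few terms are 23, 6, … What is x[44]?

15

We have x[0] = 23,  x[1] = 6,  x[2] = 21,  x[3] = 6,  x[4] = 15,  x[5] = 6,  x[6] = 21.
Since (x[5], x[6]) = (x[1], x[2]) = (6, 21) (two consecutive terms determine the rest), the sequence is eventually periodic: after a pre-period of length 1 it cycles with period 4.
For k ≥ 1, x[k] depends only on (k - 1) mod 4. (44 - 1) mod 4 = 3, so x[44] = x[4] = 15.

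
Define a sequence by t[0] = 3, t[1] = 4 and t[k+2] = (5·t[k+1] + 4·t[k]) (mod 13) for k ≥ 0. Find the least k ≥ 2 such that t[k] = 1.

8

Computing terms: t[0] = 3,  t[1] = 4,  t[2] = 6,  t[3] = 7,  t[4] = 7,  t[5] = 11,  t[6] = 5,  t[7] = 4,  t[8] = 1,  t[9] = 8,  t[10] = 5,  t[11] = 5,  t[12] = 6,  t[13] = 11,  t[14] = 1,  t[15] = 10,  t[16] = 2,  t[17] = 11,  t[18] = 11,  t[19] = 8,  t[20] = 6,  t[21] = 10,  t[22] = 9,  t[23] = 7,  t[24] = 6,  t[25] = 6,  t[26] = 2,  t[27] = 8,  t[28] = 9,  t[29] = 12,  t[30] = 5,  t[31] = 8,  t[32] = 8,  t[33] = 7,  t[34] = 2,  t[35] = 12,  t[36] = 3,  t[37] = 11,  t[38] = 2,  t[39] = 2,  t[40] = 5,  t[41] = 7,  t[42] = 3,  t[43] = 4.
Since (t[42], t[43]) = (t[0], t[1]) = (3, 4) (two consecutive terms determine the rest), the sequence is periodic with period 42.
The value 1 first appears (with k ≥ 2) at t[8].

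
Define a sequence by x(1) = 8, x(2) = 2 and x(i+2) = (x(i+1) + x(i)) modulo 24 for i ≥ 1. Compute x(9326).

Computing terms: x(1) = 8,  x(2) = 2,  x(3) = 10,  x(4) = 12,  x(5) = 22,  x(6) = 10,  x(7) = 8,  x(8) = 18,  x(9) = 2,  x(10) = 20,  x(11) = 22,  x(12) = 18,  x(13) = 16,  x(14) = 10,  x(15) = 2,  x(16) = 12,  x(17) = 14,  x(18) = 2,  x(19) = 16,  x(20) = 18,  x(21) = 10,  x(22) = 4,  x(23) = 14,  x(24) = 18,  x(25) = 8,  x(26) = 2.
The sequence repeats with period 24.
(9326 - 1) mod 24 = 13, so x(9326) = x(14) = 10.

10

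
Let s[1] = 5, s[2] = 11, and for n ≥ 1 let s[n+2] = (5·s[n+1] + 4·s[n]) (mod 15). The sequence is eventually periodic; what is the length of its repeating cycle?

Listing terms: s[1] = 5; s[2] = 11; s[3] = 0; s[4] = 14; s[5] = 10; s[6] = 1; s[7] = 0; s[8] = 4; s[9] = 5; s[10] = 11.
The sequence repeats with period 8.

8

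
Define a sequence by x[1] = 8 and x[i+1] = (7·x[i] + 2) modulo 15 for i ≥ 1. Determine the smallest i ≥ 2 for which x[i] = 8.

Listing terms: x[1] = 8; x[2] = 13; x[3] = 3; x[4] = 8.
The sequence repeats with period 3.
The value 8 next appears (with i ≥ 2) at x[4].

4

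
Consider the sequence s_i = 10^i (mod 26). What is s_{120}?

Computing terms: s_0 = 1, s_1 = 10, s_2 = 22, s_3 = 12, s_4 = 16, s_5 = 4, s_6 = 14, s_7 = 10.
Since s_7 = s_1 = 10, the sequence is eventually periodic: after a pre-period of length 1 it cycles with period 6.
For i ≥ 1, s_i depends only on (i - 1) mod 6. (120 - 1) mod 6 = 5, so s_{120} = s_6 = 14.

14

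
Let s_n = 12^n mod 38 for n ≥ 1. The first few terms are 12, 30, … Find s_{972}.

s_1 = 12,  s_2 = 30,  s_3 = 18,  s_4 = 26,  s_5 = 8,  s_6 = 20,  s_7 = 12.
Since s_7 = s_1 = 12, the sequence is periodic with period 6.
(972 - 1) mod 6 = 5, so s_{972} = s_6 = 20.

20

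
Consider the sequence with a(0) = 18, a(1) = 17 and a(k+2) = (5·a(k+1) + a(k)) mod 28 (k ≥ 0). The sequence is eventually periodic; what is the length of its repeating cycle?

6

Listing terms: a(0) = 18, a(1) = 17, a(2) = 19, a(3) = 0, a(4) = 19, a(5) = 11, a(6) = 18, a(7) = 17.
The sequence repeats with period 6.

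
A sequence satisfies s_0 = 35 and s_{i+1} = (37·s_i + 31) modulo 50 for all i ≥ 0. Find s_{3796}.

Computing terms: s_0 = 35,  s_1 = 26,  s_2 = 43,  s_3 = 22,  s_4 = 45,  s_5 = 46,  s_6 = 33,  s_7 = 2,  s_8 = 5,  s_9 = 16,  s_{10} = 23,  s_{11} = 32,  s_{12} = 15,  s_{13} = 36,  s_{14} = 13,  s_{15} = 12,  s_{16} = 25,  s_{17} = 6,  s_{18} = 3,  s_{19} = 42,  s_{20} = 35.
Since s_{20} = s_0 = 35, the sequence is periodic with period 20.
So s_{3796} = s_{0 + ((3796-0) mod 20)} = s_{16} = 25.

25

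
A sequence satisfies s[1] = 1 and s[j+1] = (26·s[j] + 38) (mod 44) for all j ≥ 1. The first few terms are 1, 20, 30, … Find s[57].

42

We have s[1] = 1,  s[2] = 20,  s[3] = 30,  s[4] = 26,  s[5] = 10,  s[6] = 34,  s[7] = 42,  s[8] = 30.
Since s[8] = s[3] = 30, the sequence is eventually periodic: after a pre-period of length 2 it cycles with period 5.
For j ≥ 3, s[j] depends only on (j - 3) mod 5. (57 - 3) mod 5 = 4, so s[57] = s[7] = 42.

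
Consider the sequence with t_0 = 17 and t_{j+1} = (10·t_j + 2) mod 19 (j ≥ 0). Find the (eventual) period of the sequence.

18

We have t_0 = 17, t_1 = 1, t_2 = 12, t_3 = 8, t_4 = 6, t_5 = 5, t_6 = 14, t_7 = 9, t_8 = 16, t_9 = 10, t_{10} = 7, t_{11} = 15, t_{12} = 0, t_{13} = 2, t_{14} = 3, t_{15} = 13, t_{16} = 18, t_{17} = 11, t_{18} = 17.
Since t_{18} = t_0 = 17, the sequence is periodic with period 18.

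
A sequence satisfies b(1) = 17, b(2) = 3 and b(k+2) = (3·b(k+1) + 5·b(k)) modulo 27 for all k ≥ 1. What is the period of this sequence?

b(1) = 17, b(2) = 3, b(3) = 13, b(4) = 0, b(5) = 11, b(6) = 6, b(7) = 19, b(8) = 6, b(9) = 5, b(10) = 18, b(11) = 25, b(12) = 3, b(13) = 26, b(14) = 12, b(15) = 4, b(16) = 18, b(17) = 20, b(18) = 15, b(19) = 10, b(20) = 24, b(21) = 14, b(22) = 0, b(23) = 16, b(24) = 21, b(25) = 8, b(26) = 21, b(27) = 22, b(28) = 9, b(29) = 2, b(30) = 24, b(31) = 1, b(32) = 15, b(33) = 23, b(34) = 9, b(35) = 7, b(36) = 12, b(37) = 17, b(38) = 3.
The sequence repeats with period 36.

36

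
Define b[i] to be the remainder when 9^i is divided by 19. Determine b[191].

5

b[0] = 1; b[1] = 9; b[2] = 5; b[3] = 7; b[4] = 6; b[5] = 16; b[6] = 11; b[7] = 4; b[8] = 17; b[9] = 1.
Since b[9] = b[0] = 1, the sequence is periodic with period 9.
(191 - 0) mod 9 = 2, so b[191] = b[2] = 5.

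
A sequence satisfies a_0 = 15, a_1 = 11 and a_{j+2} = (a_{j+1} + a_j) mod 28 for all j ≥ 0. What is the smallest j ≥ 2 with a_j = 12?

a_0 = 15; a_1 = 11; a_2 = 26; a_3 = 9; a_4 = 7; a_5 = 16; a_6 = 23; a_7 = 11; a_8 = 6; a_9 = 17; a_{10} = 23; a_{11} = 12; a_{12} = 7; a_{13} = 19; a_{14} = 26; a_{15} = 17; a_{16} = 15; a_{17} = 4; a_{18} = 19; a_{19} = 23; a_{20} = 14; a_{21} = 9; a_{22} = 23; a_{23} = 4; a_{24} = 27; a_{25} = 3; a_{26} = 2; a_{27} = 5; a_{28} = 7; a_{29} = 12; a_{30} = 19; a_{31} = 3; a_{32} = 22; a_{33} = 25; a_{34} = 19; a_{35} = 16; a_{36} = 7; a_{37} = 23; a_{38} = 2; a_{39} = 25; a_{40} = 27; a_{41} = 24; a_{42} = 23; a_{43} = 19; a_{44} = 14; a_{45} = 5; a_{46} = 19; a_{47} = 24; a_{48} = 15; a_{49} = 11.
The sequence repeats with period 48.
The value 12 first appears (with j ≥ 2) at a_{11}.

11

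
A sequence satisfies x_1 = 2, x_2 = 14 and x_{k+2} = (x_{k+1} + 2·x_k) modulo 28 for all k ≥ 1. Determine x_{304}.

18

Computing terms: x_1 = 2,  x_2 = 14,  x_3 = 18,  x_4 = 18,  x_5 = 26,  x_6 = 6,  x_7 = 2,  x_8 = 14.
Since (x_7, x_8) = (x_1, x_2) = (2, 14) (two consecutive terms determine the rest), the sequence is periodic with period 6.
So x_{304} = x_{1 + ((304-1) mod 6)} = x_4 = 18.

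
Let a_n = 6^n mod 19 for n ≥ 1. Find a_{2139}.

11

We have a_1 = 6,  a_2 = 17,  a_3 = 7,  a_4 = 4,  a_5 = 5,  a_6 = 11,  a_7 = 9,  a_8 = 16,  a_9 = 1,  a_{10} = 6.
The sequence repeats with period 9.
(2139 - 1) mod 9 = 5, so a_{2139} = a_6 = 11.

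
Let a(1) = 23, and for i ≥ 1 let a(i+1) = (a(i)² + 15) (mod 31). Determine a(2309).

12

Computing terms: a(1) = 23,  a(2) = 17,  a(3) = 25,  a(4) = 20,  a(5) = 12,  a(6) = 4,  a(7) = 0,  a(8) = 15,  a(9) = 23.
The sequence repeats with period 8.
So a(2309) = a(1 + ((2309-1) mod 8)) = a(5) = 12.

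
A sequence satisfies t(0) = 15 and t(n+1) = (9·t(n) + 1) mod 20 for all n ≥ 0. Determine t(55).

6

Listing terms: t(0) = 15,  t(1) = 16,  t(2) = 5,  t(3) = 6,  t(4) = 15.
Since t(4) = t(0) = 15, the sequence is periodic with period 4.
(55 - 0) mod 4 = 3, so t(55) = t(3) = 6.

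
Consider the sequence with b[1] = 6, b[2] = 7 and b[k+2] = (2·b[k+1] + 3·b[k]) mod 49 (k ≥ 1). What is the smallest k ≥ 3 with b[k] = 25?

We have b[1] = 6,  b[2] = 7,  b[3] = 32,  b[4] = 36,  b[5] = 21,  b[6] = 3,  b[7] = 20,  b[8] = 0,  b[9] = 11,  b[10] = 22,  b[11] = 28,  b[12] = 24,  b[13] = 34,  b[14] = 42,  b[15] = 39,  b[16] = 8,  b[17] = 35,  b[18] = 45,  b[19] = 48,  b[20] = 35,  b[21] = 18,  b[22] = 43,  b[23] = 42,  b[24] = 17,  b[25] = 13,  b[26] = 28,  b[27] = 46,  b[28] = 29,  b[29] = 0,  b[30] = 38,  b[31] = 27,  b[32] = 21,  b[33] = 25,  b[34] = 15,  b[35] = 7,  b[36] = 10,  b[37] = 41,  b[38] = 14,  b[39] = 4,  b[40] = 1,  b[41] = 14,  b[42] = 31,  b[43] = 6,  b[44] = 7.
Since (b[43], b[44]) = (b[1], b[2]) = (6, 7) (two consecutive terms determine the rest), the sequence is periodic with period 42.
The value 25 first appears (with k ≥ 3) at b[33].

33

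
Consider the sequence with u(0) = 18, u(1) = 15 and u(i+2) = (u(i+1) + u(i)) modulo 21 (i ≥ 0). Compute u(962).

12

u(0) = 18,  u(1) = 15,  u(2) = 12,  u(3) = 6,  u(4) = 18,  u(5) = 3,  u(6) = 0,  u(7) = 3,  u(8) = 3,  u(9) = 6,  u(10) = 9,  u(11) = 15,  u(12) = 3,  u(13) = 18,  u(14) = 0,  u(15) = 18,  u(16) = 18,  u(17) = 15.
The sequence repeats with period 16.
(962 - 0) mod 16 = 2, so u(962) = u(2) = 12.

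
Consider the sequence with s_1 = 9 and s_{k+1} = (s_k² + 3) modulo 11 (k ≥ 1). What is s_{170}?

s_1 = 9, s_2 = 7, s_3 = 8, s_4 = 1, s_5 = 4, s_6 = 8.
Since s_6 = s_3 = 8, the sequence is eventually periodic: after a pre-period of length 2 it cycles with period 3.
For k ≥ 3, s_k depends only on (k - 3) mod 3. (170 - 3) mod 3 = 2, so s_{170} = s_5 = 4.

4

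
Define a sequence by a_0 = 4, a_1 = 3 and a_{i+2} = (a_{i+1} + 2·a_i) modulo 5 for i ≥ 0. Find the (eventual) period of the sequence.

Listing terms: a_0 = 4,  a_1 = 3,  a_2 = 1,  a_3 = 2,  a_4 = 4,  a_5 = 3.
The sequence repeats with period 4.

4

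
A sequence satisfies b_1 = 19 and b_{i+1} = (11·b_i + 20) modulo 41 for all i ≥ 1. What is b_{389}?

Listing terms: b_1 = 19; b_2 = 24; b_3 = 38; b_4 = 28; b_5 = 0; b_6 = 20; b_7 = 35; b_8 = 36; b_9 = 6; b_{10} = 4; b_{11} = 23; b_{12} = 27; b_{13} = 30; b_{14} = 22; b_{15} = 16; b_{16} = 32; b_{17} = 3; b_{18} = 12; b_{19} = 29; b_{20} = 11; b_{21} = 18; b_{22} = 13; b_{23} = 40; b_{24} = 9; b_{25} = 37; b_{26} = 17; b_{27} = 2; b_{28} = 1; b_{29} = 31; b_{30} = 33; b_{31} = 14; b_{32} = 10; b_{33} = 7; b_{34} = 15; b_{35} = 21; b_{36} = 5; b_{37} = 34; b_{38} = 25; b_{39} = 8; b_{40} = 26; b_{41} = 19.
The sequence repeats with period 40.
So b_{389} = b_{1 + ((389-1) mod 40)} = b_{29} = 31.

31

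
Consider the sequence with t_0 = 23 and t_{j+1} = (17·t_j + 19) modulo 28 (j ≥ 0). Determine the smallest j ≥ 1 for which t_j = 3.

8

t_0 = 23, t_1 = 18, t_2 = 17, t_3 = 0, t_4 = 19, t_5 = 6, t_6 = 9, t_7 = 4, t_8 = 3, t_9 = 14, t_{10} = 5, t_{11} = 20, t_{12} = 23.
The sequence repeats with period 12.
The value 3 first appears (with j ≥ 1) at t_8.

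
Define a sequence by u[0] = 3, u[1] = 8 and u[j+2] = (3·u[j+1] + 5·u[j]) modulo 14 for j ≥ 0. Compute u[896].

11

Computing terms: u[0] = 3, u[1] = 8, u[2] = 11, u[3] = 3, u[4] = 8.
Since (u[3], u[4]) = (u[0], u[1]) = (3, 8) (two consecutive terms determine the rest), the sequence is periodic with period 3.
So u[896] = u[0 + ((896-0) mod 3)] = u[2] = 11.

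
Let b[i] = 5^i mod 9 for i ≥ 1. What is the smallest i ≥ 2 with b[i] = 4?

4

We have b[1] = 5, b[2] = 7, b[3] = 8, b[4] = 4, b[5] = 2, b[6] = 1, b[7] = 5.
The sequence repeats with period 6.
The value 4 first appears (with i ≥ 2) at b[4].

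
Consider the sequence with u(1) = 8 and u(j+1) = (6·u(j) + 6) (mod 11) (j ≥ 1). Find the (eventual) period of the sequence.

Listing terms: u(1) = 8; u(2) = 10; u(3) = 0; u(4) = 6; u(5) = 9; u(6) = 5; u(7) = 3; u(8) = 2; u(9) = 7; u(10) = 4; u(11) = 8.
Since u(11) = u(1) = 8, the sequence is periodic with period 10.

10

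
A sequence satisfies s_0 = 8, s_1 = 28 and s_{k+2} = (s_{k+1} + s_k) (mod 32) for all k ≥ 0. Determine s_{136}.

4

We have s_0 = 8,  s_1 = 28,  s_2 = 4,  s_3 = 0,  s_4 = 4,  s_5 = 4,  s_6 = 8,  s_7 = 12,  s_8 = 20,  s_9 = 0,  s_{10} = 20,  s_{11} = 20,  s_{12} = 8,  s_{13} = 28.
The sequence repeats with period 12.
(136 - 0) mod 12 = 4, so s_{136} = s_4 = 4.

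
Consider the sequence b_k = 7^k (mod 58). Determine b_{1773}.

49

Listing terms: b_0 = 1; b_1 = 7; b_2 = 49; b_3 = 53; b_4 = 23; b_5 = 45; b_6 = 25; b_7 = 1.
Since b_7 = b_0 = 1, the sequence is periodic with period 7.
(1773 - 0) mod 7 = 2, so b_{1773} = b_2 = 49.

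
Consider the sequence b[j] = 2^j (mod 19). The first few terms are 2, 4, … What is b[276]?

Computing terms: b[1] = 2,  b[2] = 4,  b[3] = 8,  b[4] = 16,  b[5] = 13,  b[6] = 7,  b[7] = 14,  b[8] = 9,  b[9] = 18,  b[10] = 17,  b[11] = 15,  b[12] = 11,  b[13] = 3,  b[14] = 6,  b[15] = 12,  b[16] = 5,  b[17] = 10,  b[18] = 1,  b[19] = 2.
The sequence repeats with period 18.
(276 - 1) mod 18 = 5, so b[276] = b[6] = 7.

7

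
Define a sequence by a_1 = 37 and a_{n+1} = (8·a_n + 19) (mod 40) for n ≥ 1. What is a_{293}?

27

Computing terms: a_1 = 37; a_2 = 35; a_3 = 19; a_4 = 11; a_5 = 27; a_6 = 35.
Since a_6 = a_2 = 35, the sequence is eventually periodic: after a pre-period of length 1 it cycles with period 4.
For n ≥ 2, a_n depends only on (n - 2) mod 4. (293 - 2) mod 4 = 3, so a_{293} = a_5 = 27.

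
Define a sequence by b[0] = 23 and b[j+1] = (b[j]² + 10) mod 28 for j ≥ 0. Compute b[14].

We have b[0] = 23; b[1] = 7; b[2] = 3; b[3] = 19; b[4] = 7.
Since b[4] = b[1] = 7, the sequence is eventually periodic: after a pre-period of length 1 it cycles with period 3.
For j ≥ 1, b[j] depends only on (j - 1) mod 3. (14 - 1) mod 3 = 1, so b[14] = b[2] = 3.

3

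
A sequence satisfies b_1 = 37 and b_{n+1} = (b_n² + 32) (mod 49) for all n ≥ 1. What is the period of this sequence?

We have b_1 = 37; b_2 = 29; b_3 = 40; b_4 = 15; b_5 = 12; b_6 = 29.
Since b_6 = b_2 = 29, the sequence is eventually periodic: after a pre-period of length 1 it cycles with period 4.

4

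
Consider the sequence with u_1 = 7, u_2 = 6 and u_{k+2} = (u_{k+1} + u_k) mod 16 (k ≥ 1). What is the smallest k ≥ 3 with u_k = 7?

12

Listing terms: u_1 = 7, u_2 = 6, u_3 = 13, u_4 = 3, u_5 = 0, u_6 = 3, u_7 = 3, u_8 = 6, u_9 = 9, u_{10} = 15, u_{11} = 8, u_{12} = 7, u_{13} = 15, u_{14} = 6, u_{15} = 5, u_{16} = 11, u_{17} = 0, u_{18} = 11, u_{19} = 11, u_{20} = 6, u_{21} = 1, u_{22} = 7, u_{23} = 8, u_{24} = 15, u_{25} = 7, u_{26} = 6.
The sequence repeats with period 24.
The value 7 first appears (with k ≥ 3) at u_{12}.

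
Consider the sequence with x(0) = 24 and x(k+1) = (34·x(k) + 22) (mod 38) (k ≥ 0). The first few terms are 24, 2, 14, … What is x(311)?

36

Listing terms: x(0) = 24,  x(1) = 2,  x(2) = 14,  x(3) = 4,  x(4) = 6,  x(5) = 36,  x(6) = 30,  x(7) = 16,  x(8) = 34,  x(9) = 0,  x(10) = 22,  x(11) = 10,  x(12) = 20,  x(13) = 18,  x(14) = 26,  x(15) = 32,  x(16) = 8,  x(17) = 28,  x(18) = 24.
The sequence repeats with period 18.
So x(311) = x(0 + ((311-0) mod 18)) = x(5) = 36.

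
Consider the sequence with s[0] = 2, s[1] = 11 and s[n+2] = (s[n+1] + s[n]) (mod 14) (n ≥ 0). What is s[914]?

13

s[0] = 2; s[1] = 11; s[2] = 13; s[3] = 10; s[4] = 9; s[5] = 5; s[6] = 0; s[7] = 5; s[8] = 5; s[9] = 10; s[10] = 1; s[11] = 11; s[12] = 12; s[13] = 9; s[14] = 7; s[15] = 2; s[16] = 9; s[17] = 11; s[18] = 6; s[19] = 3; s[20] = 9; s[21] = 12; s[22] = 7; s[23] = 5; s[24] = 12; s[25] = 3; s[26] = 1; s[27] = 4; s[28] = 5; s[29] = 9; s[30] = 0; s[31] = 9; s[32] = 9; s[33] = 4; s[34] = 13; s[35] = 3; s[36] = 2; s[37] = 5; s[38] = 7; s[39] = 12; s[40] = 5; s[41] = 3; s[42] = 8; s[43] = 11; s[44] = 5; s[45] = 2; s[46] = 7; s[47] = 9; s[48] = 2; s[49] = 11.
Since (s[48], s[49]) = (s[0], s[1]) = (2, 11) (two consecutive terms determine the rest), the sequence is periodic with period 48.
So s[914] = s[0 + ((914-0) mod 48)] = s[2] = 13.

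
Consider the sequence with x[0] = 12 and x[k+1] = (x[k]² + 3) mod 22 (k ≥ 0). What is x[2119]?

Listing terms: x[0] = 12, x[1] = 15, x[2] = 8, x[3] = 1, x[4] = 4, x[5] = 19, x[6] = 12.
Since x[6] = x[0] = 12, the sequence is periodic with period 6.
(2119 - 0) mod 6 = 1, so x[2119] = x[1] = 15.

15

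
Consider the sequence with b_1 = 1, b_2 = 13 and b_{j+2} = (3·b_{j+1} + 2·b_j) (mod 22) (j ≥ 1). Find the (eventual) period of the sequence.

30

Listing terms: b_1 = 1,  b_2 = 13,  b_3 = 19,  b_4 = 17,  b_5 = 1,  b_6 = 15,  b_7 = 3,  b_8 = 17,  b_9 = 13,  b_{10} = 7,  b_{11} = 3,  b_{12} = 1,  b_{13} = 9,  b_{14} = 7,  b_{15} = 17,  b_{16} = 21,  b_{17} = 9,  b_{18} = 3,  b_{19} = 5,  b_{20} = 21,  b_{21} = 7,  b_{22} = 19,  b_{23} = 5,  b_{24} = 9,  b_{25} = 15,  b_{26} = 19,  b_{27} = 21,  b_{28} = 13,  b_{29} = 15,  b_{30} = 5,  b_{31} = 1,  b_{32} = 13.
The sequence repeats with period 30.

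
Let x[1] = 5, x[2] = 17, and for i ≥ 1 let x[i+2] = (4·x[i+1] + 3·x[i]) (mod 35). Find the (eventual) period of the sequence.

Listing terms: x[1] = 5,  x[2] = 17,  x[3] = 13,  x[4] = 33,  x[5] = 31,  x[6] = 13,  x[7] = 5,  x[8] = 24,  x[9] = 6,  x[10] = 26,  x[11] = 17,  x[12] = 6,  x[13] = 5,  x[14] = 3,  x[15] = 27,  x[16] = 12,  x[17] = 24,  x[18] = 27,  x[19] = 5,  x[20] = 31,  x[21] = 34,  x[22] = 19,  x[23] = 3,  x[24] = 34,  x[25] = 5,  x[26] = 17.
Since (x[25], x[26]) = (x[1], x[2]) = (5, 17) (two consecutive terms determine the rest), the sequence is periodic with period 24.

24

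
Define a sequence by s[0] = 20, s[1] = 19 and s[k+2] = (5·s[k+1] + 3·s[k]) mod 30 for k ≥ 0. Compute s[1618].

5

s[0] = 20, s[1] = 19, s[2] = 5, s[3] = 22, s[4] = 5, s[5] = 1, s[6] = 20, s[7] = 13, s[8] = 5, s[9] = 4, s[10] = 5, s[11] = 7, s[12] = 20, s[13] = 1, s[14] = 5, s[15] = 28, s[16] = 5, s[17] = 19, s[18] = 20, s[19] = 7, s[20] = 5, s[21] = 16, s[22] = 5, s[23] = 13, s[24] = 20, s[25] = 19.
The sequence repeats with period 24.
So s[1618] = s[0 + ((1618-0) mod 24)] = s[10] = 5.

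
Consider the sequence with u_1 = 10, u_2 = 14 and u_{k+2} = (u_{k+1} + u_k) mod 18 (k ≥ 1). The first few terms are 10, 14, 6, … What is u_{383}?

6

u_1 = 10, u_2 = 14, u_3 = 6, u_4 = 2, u_5 = 8, u_6 = 10, u_7 = 0, u_8 = 10, u_9 = 10, u_{10} = 2, u_{11} = 12, u_{12} = 14, u_{13} = 8, u_{14} = 4, u_{15} = 12, u_{16} = 16, u_{17} = 10, u_{18} = 8, u_{19} = 0, u_{20} = 8, u_{21} = 8, u_{22} = 16, u_{23} = 6, u_{24} = 4, u_{25} = 10, u_{26} = 14.
The sequence repeats with period 24.
So u_{383} = u_{1 + ((383-1) mod 24)} = u_{23} = 6.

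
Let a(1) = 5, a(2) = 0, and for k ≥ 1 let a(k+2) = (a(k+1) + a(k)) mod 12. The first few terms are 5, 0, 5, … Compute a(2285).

10

Listing terms: a(1) = 5; a(2) = 0; a(3) = 5; a(4) = 5; a(5) = 10; a(6) = 3; a(7) = 1; a(8) = 4; a(9) = 5; a(10) = 9; a(11) = 2; a(12) = 11; a(13) = 1; a(14) = 0; a(15) = 1; a(16) = 1; a(17) = 2; a(18) = 3; a(19) = 5; a(20) = 8; a(21) = 1; a(22) = 9; a(23) = 10; a(24) = 7; a(25) = 5; a(26) = 0.
The sequence repeats with period 24.
So a(2285) = a(1 + ((2285-1) mod 24)) = a(5) = 10.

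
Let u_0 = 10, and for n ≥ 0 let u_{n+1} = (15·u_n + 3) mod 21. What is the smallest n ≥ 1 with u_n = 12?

3

Listing terms: u_0 = 10, u_1 = 6, u_2 = 9, u_3 = 12, u_4 = 15, u_5 = 18, u_6 = 0, u_7 = 3, u_8 = 6.
Since u_8 = u_1 = 6, the sequence is eventually periodic: after a pre-period of length 1 it cycles with period 7.
The value 12 first appears (with n ≥ 1) at u_3.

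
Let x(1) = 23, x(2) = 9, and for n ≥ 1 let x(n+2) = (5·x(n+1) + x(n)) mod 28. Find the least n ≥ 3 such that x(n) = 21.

We have x(1) = 23; x(2) = 9; x(3) = 12; x(4) = 13; x(5) = 21; x(6) = 6; x(7) = 23; x(8) = 9.
The sequence repeats with period 6.
The value 21 first appears (with n ≥ 3) at x(5).

5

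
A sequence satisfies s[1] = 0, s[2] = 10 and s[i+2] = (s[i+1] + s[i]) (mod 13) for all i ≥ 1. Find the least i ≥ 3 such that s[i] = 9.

19

We have s[1] = 0; s[2] = 10; s[3] = 10; s[4] = 7; s[5] = 4; s[6] = 11; s[7] = 2; s[8] = 0; s[9] = 2; s[10] = 2; s[11] = 4; s[12] = 6; s[13] = 10; s[14] = 3; s[15] = 0; s[16] = 3; s[17] = 3; s[18] = 6; s[19] = 9; s[20] = 2; s[21] = 11; s[22] = 0; s[23] = 11; s[24] = 11; s[25] = 9; s[26] = 7; s[27] = 3; s[28] = 10; s[29] = 0; s[30] = 10.
Since (s[29], s[30]) = (s[1], s[2]) = (0, 10) (two consecutive terms determine the rest), the sequence is periodic with period 28.
The value 9 first appears (with i ≥ 3) at s[19].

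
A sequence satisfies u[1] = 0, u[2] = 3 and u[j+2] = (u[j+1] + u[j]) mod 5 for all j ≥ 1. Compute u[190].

We have u[1] = 0; u[2] = 3; u[3] = 3; u[4] = 1; u[5] = 4; u[6] = 0; u[7] = 4; u[8] = 4; u[9] = 3; u[10] = 2; u[11] = 0; u[12] = 2; u[13] = 2; u[14] = 4; u[15] = 1; u[16] = 0; u[17] = 1; u[18] = 1; u[19] = 2; u[20] = 3; u[21] = 0; u[22] = 3.
Since (u[21], u[22]) = (u[1], u[2]) = (0, 3) (two consecutive terms determine the rest), the sequence is periodic with period 20.
(190 - 1) mod 20 = 9, so u[190] = u[10] = 2.

2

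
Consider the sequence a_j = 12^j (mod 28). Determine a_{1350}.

Listing terms: a_1 = 12,  a_2 = 4,  a_3 = 20,  a_4 = 16,  a_5 = 24,  a_6 = 8,  a_7 = 12.
The sequence repeats with period 6.
(1350 - 1) mod 6 = 5, so a_{1350} = a_6 = 8.

8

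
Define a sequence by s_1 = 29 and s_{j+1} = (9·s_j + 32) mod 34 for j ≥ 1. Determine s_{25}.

29

Listing terms: s_1 = 29, s_2 = 21, s_3 = 17, s_4 = 15, s_5 = 31, s_6 = 5, s_7 = 9, s_8 = 11, s_9 = 29.
The sequence repeats with period 8.
(25 - 1) mod 8 = 0, so s_{25} = s_1 = 29.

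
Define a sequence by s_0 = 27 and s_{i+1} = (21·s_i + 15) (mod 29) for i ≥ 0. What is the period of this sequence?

28

Listing terms: s_0 = 27, s_1 = 2, s_2 = 28, s_3 = 23, s_4 = 5, s_5 = 4, s_6 = 12, s_7 = 6, s_8 = 25, s_9 = 18, s_{10} = 16, s_{11} = 3, s_{12} = 20, s_{13} = 0, s_{14} = 15, s_{15} = 11, s_{16} = 14, s_{17} = 19, s_{18} = 8, s_{19} = 9, s_{20} = 1, s_{21} = 7, s_{22} = 17, s_{23} = 24, s_{24} = 26, s_{25} = 10, s_{26} = 22, s_{27} = 13, s_{28} = 27.
Since s_{28} = s_0 = 27, the sequence is periodic with period 28.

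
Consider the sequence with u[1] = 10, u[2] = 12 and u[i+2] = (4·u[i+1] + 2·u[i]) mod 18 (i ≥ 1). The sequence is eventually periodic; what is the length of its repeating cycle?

6

Listing terms: u[1] = 10; u[2] = 12; u[3] = 14; u[4] = 8; u[5] = 6; u[6] = 4; u[7] = 10; u[8] = 12.
The sequence repeats with period 6.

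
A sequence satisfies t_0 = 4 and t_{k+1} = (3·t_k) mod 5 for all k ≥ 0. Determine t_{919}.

3

t_0 = 4,  t_1 = 2,  t_2 = 1,  t_3 = 3,  t_4 = 4.
The sequence repeats with period 4.
So t_{919} = t_{0 + ((919-0) mod 4)} = t_3 = 3.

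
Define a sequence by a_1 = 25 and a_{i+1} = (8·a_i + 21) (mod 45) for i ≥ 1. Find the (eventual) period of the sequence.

a_1 = 25, a_2 = 41, a_3 = 34, a_4 = 23, a_5 = 25.
The sequence repeats with period 4.

4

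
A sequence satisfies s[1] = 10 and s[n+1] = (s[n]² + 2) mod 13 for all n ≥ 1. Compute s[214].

We have s[1] = 10, s[2] = 11, s[3] = 6, s[4] = 12, s[5] = 3, s[6] = 11.
Since s[6] = s[2] = 11, the sequence is eventually periodic: after a pre-period of length 1 it cycles with period 4.
For n ≥ 2, s[n] depends only on (n - 2) mod 4. (214 - 2) mod 4 = 0, so s[214] = s[2] = 11.

11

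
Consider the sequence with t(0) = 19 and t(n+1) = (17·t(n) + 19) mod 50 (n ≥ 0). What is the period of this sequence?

Listing terms: t(0) = 19, t(1) = 42, t(2) = 33, t(3) = 30, t(4) = 29, t(5) = 12, t(6) = 23, t(7) = 10, t(8) = 39, t(9) = 32, t(10) = 13, t(11) = 40, t(12) = 49, t(13) = 2, t(14) = 3, t(15) = 20, t(16) = 9, t(17) = 22, t(18) = 43, t(19) = 0, t(20) = 19.
The sequence repeats with period 20.

20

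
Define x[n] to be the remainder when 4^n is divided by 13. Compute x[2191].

Computing terms: x[1] = 4,  x[2] = 3,  x[3] = 12,  x[4] = 9,  x[5] = 10,  x[6] = 1,  x[7] = 4.
The sequence repeats with period 6.
So x[2191] = x[1 + ((2191-1) mod 6)] = x[1] = 4.

4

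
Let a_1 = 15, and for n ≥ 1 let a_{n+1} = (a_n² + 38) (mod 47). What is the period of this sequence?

Computing terms: a_1 = 15,  a_2 = 28,  a_3 = 23,  a_4 = 3,  a_5 = 0,  a_6 = 38,  a_7 = 25,  a_8 = 5,  a_9 = 16,  a_{10} = 12,  a_{11} = 41,  a_{12} = 27,  a_{13} = 15.
Since a_{13} = a_1 = 15, the sequence is periodic with period 12.

12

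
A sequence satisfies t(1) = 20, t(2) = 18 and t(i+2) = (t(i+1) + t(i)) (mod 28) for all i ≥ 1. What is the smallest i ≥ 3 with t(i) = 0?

4

Computing terms: t(1) = 20; t(2) = 18; t(3) = 10; t(4) = 0; t(5) = 10; t(6) = 10; t(7) = 20; t(8) = 2; t(9) = 22; t(10) = 24; t(11) = 18; t(12) = 14; t(13) = 4; t(14) = 18; t(15) = 22; t(16) = 12; t(17) = 6; t(18) = 18; t(19) = 24; t(20) = 14; t(21) = 10; t(22) = 24; t(23) = 6; t(24) = 2; t(25) = 8; t(26) = 10; t(27) = 18; t(28) = 0; t(29) = 18; t(30) = 18; t(31) = 8; t(32) = 26; t(33) = 6; t(34) = 4; t(35) = 10; t(36) = 14; t(37) = 24; t(38) = 10; t(39) = 6; t(40) = 16; t(41) = 22; t(42) = 10; t(43) = 4; t(44) = 14; t(45) = 18; t(46) = 4; t(47) = 22; t(48) = 26; t(49) = 20; t(50) = 18.
The sequence repeats with period 48.
The value 0 first appears (with i ≥ 3) at t(4).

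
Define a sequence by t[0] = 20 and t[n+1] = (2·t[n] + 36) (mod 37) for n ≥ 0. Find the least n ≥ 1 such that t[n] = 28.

Listing terms: t[0] = 20; t[1] = 2; t[2] = 3; t[3] = 5; t[4] = 9; t[5] = 17; t[6] = 33; t[7] = 28; t[8] = 18; t[9] = 35; t[10] = 32; t[11] = 26; t[12] = 14; t[13] = 27; t[14] = 16; t[15] = 31; t[16] = 24; t[17] = 10; t[18] = 19; t[19] = 0; t[20] = 36; t[21] = 34; t[22] = 30; t[23] = 22; t[24] = 6; t[25] = 11; t[26] = 21; t[27] = 4; t[28] = 7; t[29] = 13; t[30] = 25; t[31] = 12; t[32] = 23; t[33] = 8; t[34] = 15; t[35] = 29; t[36] = 20.
The sequence repeats with period 36.
The value 28 first appears (with n ≥ 1) at t[7].

7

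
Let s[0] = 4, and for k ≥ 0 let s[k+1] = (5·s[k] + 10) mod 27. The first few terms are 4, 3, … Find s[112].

We have s[0] = 4; s[1] = 3; s[2] = 25; s[3] = 0; s[4] = 10; s[5] = 6; s[6] = 13; s[7] = 21; s[8] = 7; s[9] = 18; s[10] = 19; s[11] = 24; s[12] = 22; s[13] = 12; s[14] = 16; s[15] = 9; s[16] = 1; s[17] = 15; s[18] = 4.
The sequence repeats with period 18.
(112 - 0) mod 18 = 4, so s[112] = s[4] = 10.

10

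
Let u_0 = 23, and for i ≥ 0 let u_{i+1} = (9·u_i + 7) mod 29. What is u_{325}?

Listing terms: u_0 = 23,  u_1 = 11,  u_2 = 19,  u_3 = 4,  u_4 = 14,  u_5 = 17,  u_6 = 15,  u_7 = 26,  u_8 = 9,  u_9 = 1,  u_{10} = 16,  u_{11} = 6,  u_{12} = 3,  u_{13} = 5,  u_{14} = 23.
Since u_{14} = u_0 = 23, the sequence is periodic with period 14.
So u_{325} = u_{0 + ((325-0) mod 14)} = u_3 = 4.

4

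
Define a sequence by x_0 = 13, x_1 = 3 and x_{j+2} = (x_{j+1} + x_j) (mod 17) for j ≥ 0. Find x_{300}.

8

Computing terms: x_0 = 13, x_1 = 3, x_2 = 16, x_3 = 2, x_4 = 1, x_5 = 3, x_6 = 4, x_7 = 7, x_8 = 11, x_9 = 1, x_{10} = 12, x_{11} = 13, x_{12} = 8, x_{13} = 4, x_{14} = 12, x_{15} = 16, x_{16} = 11, x_{17} = 10, x_{18} = 4, x_{19} = 14, x_{20} = 1, x_{21} = 15, x_{22} = 16, x_{23} = 14, x_{24} = 13, x_{25} = 10, x_{26} = 6, x_{27} = 16, x_{28} = 5, x_{29} = 4, x_{30} = 9, x_{31} = 13, x_{32} = 5, x_{33} = 1, x_{34} = 6, x_{35} = 7, x_{36} = 13, x_{37} = 3.
Since (x_{36}, x_{37}) = (x_0, x_1) = (13, 3) (two consecutive terms determine the rest), the sequence is periodic with period 36.
So x_{300} = x_{0 + ((300-0) mod 36)} = x_{12} = 8.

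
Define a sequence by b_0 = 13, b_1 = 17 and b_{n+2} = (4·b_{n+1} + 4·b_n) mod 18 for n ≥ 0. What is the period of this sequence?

24

Computing terms: b_0 = 13; b_1 = 17; b_2 = 12; b_3 = 8; b_4 = 8; b_5 = 10; b_6 = 0; b_7 = 4; b_8 = 16; b_9 = 8; b_{10} = 6; b_{11} = 2; b_{12} = 14; b_{13} = 10; b_{14} = 6; b_{15} = 10; b_{16} = 10; b_{17} = 8; b_{18} = 0; b_{19} = 14; b_{20} = 2; b_{21} = 10; b_{22} = 12; b_{23} = 16; b_{24} = 4; b_{25} = 8; b_{26} = 12; b_{27} = 8.
Since (b_{26}, b_{27}) = (b_2, b_3) = (12, 8) (two consecutive terms determine the rest), the sequence is eventually periodic: after a pre-period of length 2 it cycles with period 24.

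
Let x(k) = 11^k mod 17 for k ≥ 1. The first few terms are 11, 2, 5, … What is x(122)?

15

Computing terms: x(1) = 11, x(2) = 2, x(3) = 5, x(4) = 4, x(5) = 10, x(6) = 8, x(7) = 3, x(8) = 16, x(9) = 6, x(10) = 15, x(11) = 12, x(12) = 13, x(13) = 7, x(14) = 9, x(15) = 14, x(16) = 1, x(17) = 11.
Since x(17) = x(1) = 11, the sequence is periodic with period 16.
(122 - 1) mod 16 = 9, so x(122) = x(10) = 15.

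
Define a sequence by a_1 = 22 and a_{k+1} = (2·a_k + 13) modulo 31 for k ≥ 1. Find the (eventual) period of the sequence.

5

Computing terms: a_1 = 22,  a_2 = 26,  a_3 = 3,  a_4 = 19,  a_5 = 20,  a_6 = 22.
The sequence repeats with period 5.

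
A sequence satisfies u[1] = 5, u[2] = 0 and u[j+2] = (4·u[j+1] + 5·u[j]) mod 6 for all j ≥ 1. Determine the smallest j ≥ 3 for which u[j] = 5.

7

We have u[1] = 5; u[2] = 0; u[3] = 1; u[4] = 4; u[5] = 3; u[6] = 2; u[7] = 5; u[8] = 0.
The sequence repeats with period 6.
The value 5 next appears (with j ≥ 3) at u[7].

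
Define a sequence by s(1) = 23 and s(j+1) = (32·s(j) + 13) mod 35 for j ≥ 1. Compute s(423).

6

Computing terms: s(1) = 23,  s(2) = 14,  s(3) = 6,  s(4) = 30,  s(5) = 28,  s(6) = 34,  s(7) = 16,  s(8) = 0,  s(9) = 13,  s(10) = 9,  s(11) = 21,  s(12) = 20,  s(13) = 23.
Since s(13) = s(1) = 23, the sequence is periodic with period 12.
(423 - 1) mod 12 = 2, so s(423) = s(3) = 6.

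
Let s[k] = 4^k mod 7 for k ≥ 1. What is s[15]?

s[1] = 4,  s[2] = 2,  s[3] = 1,  s[4] = 4.
The sequence repeats with period 3.
So s[15] = s[1 + ((15-1) mod 3)] = s[3] = 1.

1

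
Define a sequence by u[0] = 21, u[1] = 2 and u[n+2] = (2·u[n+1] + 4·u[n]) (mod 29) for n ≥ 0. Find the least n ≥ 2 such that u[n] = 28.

Computing terms: u[0] = 21,  u[1] = 2,  u[2] = 1,  u[3] = 10,  u[4] = 24,  u[5] = 1,  u[6] = 11,  u[7] = 26,  u[8] = 9,  u[9] = 6,  u[10] = 19,  u[11] = 4,  u[12] = 26,  u[13] = 10,  u[14] = 8,  u[15] = 27,  u[16] = 28,  u[17] = 19,  u[18] = 5,  u[19] = 28,  u[20] = 18,  u[21] = 3,  u[22] = 20,  u[23] = 23,  u[24] = 10,  u[25] = 25,  u[26] = 3,  u[27] = 19,  u[28] = 21,  u[29] = 2.
Since (u[28], u[29]) = (u[0], u[1]) = (21, 2) (two consecutive terms determine the rest), the sequence is periodic with period 28.
The value 28 first appears (with n ≥ 2) at u[16].

16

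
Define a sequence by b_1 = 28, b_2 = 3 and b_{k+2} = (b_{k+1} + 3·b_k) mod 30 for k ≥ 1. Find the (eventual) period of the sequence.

We have b_1 = 28,  b_2 = 3,  b_3 = 27,  b_4 = 6,  b_5 = 27,  b_6 = 15,  b_7 = 6,  b_8 = 21,  b_9 = 9,  b_{10} = 12,  b_{11} = 9,  b_{12} = 15,  b_{13} = 12,  b_{14} = 27,  b_{15} = 3,  b_{16} = 24,  b_{17} = 3,  b_{18} = 15,  b_{19} = 24,  b_{20} = 9,  b_{21} = 21,  b_{22} = 18,  b_{23} = 21,  b_{24} = 15,  b_{25} = 18,  b_{26} = 3,  b_{27} = 27.
Since (b_{26}, b_{27}) = (b_2, b_3) = (3, 27) (two consecutive terms determine the rest), the sequence is eventually periodic: after a pre-period of length 1 it cycles with period 24.

24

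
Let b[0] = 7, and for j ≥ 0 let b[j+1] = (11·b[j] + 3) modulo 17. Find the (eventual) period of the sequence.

b[0] = 7; b[1] = 12; b[2] = 16; b[3] = 9; b[4] = 0; b[5] = 3; b[6] = 2; b[7] = 8; b[8] = 6; b[9] = 1; b[10] = 14; b[11] = 4; b[12] = 13; b[13] = 10; b[14] = 11; b[15] = 5; b[16] = 7.
The sequence repeats with period 16.

16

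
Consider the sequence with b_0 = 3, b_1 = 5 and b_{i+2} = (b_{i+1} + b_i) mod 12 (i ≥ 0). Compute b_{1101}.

b_0 = 3; b_1 = 5; b_2 = 8; b_3 = 1; b_4 = 9; b_5 = 10; b_6 = 7; b_7 = 5; b_8 = 0; b_9 = 5; b_{10} = 5; b_{11} = 10; b_{12} = 3; b_{13} = 1; b_{14} = 4; b_{15} = 5; b_{16} = 9; b_{17} = 2; b_{18} = 11; b_{19} = 1; b_{20} = 0; b_{21} = 1; b_{22} = 1; b_{23} = 2; b_{24} = 3; b_{25} = 5.
Since (b_{24}, b_{25}) = (b_0, b_1) = (3, 5) (two consecutive terms determine the rest), the sequence is periodic with period 24.
So b_{1101} = b_{0 + ((1101-0) mod 24)} = b_{21} = 1.

1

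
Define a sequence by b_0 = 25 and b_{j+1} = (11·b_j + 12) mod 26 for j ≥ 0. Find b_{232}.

We have b_0 = 25, b_1 = 1, b_2 = 23, b_3 = 5, b_4 = 15, b_5 = 21, b_6 = 9, b_7 = 7, b_8 = 11, b_9 = 3, b_{10} = 19, b_{11} = 13, b_{12} = 25.
Since b_{12} = b_0 = 25, the sequence is periodic with period 12.
(232 - 0) mod 12 = 4, so b_{232} = b_4 = 15.

15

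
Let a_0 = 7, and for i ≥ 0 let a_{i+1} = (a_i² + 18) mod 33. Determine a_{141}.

16

a_0 = 7,  a_1 = 1,  a_2 = 19,  a_3 = 16,  a_4 = 10,  a_5 = 19.
Since a_5 = a_2 = 19, the sequence is eventually periodic: after a pre-period of length 2 it cycles with period 3.
For i ≥ 2, a_i depends only on (i - 2) mod 3. (141 - 2) mod 3 = 1, so a_{141} = a_3 = 16.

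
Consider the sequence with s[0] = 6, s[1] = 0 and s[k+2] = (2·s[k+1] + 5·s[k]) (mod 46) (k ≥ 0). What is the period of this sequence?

Computing terms: s[0] = 6; s[1] = 0; s[2] = 30; s[3] = 14; s[4] = 40; s[5] = 12; s[6] = 40; s[7] = 2; s[8] = 20; s[9] = 4; s[10] = 16; s[11] = 6; s[12] = 0.
The sequence repeats with period 11.

11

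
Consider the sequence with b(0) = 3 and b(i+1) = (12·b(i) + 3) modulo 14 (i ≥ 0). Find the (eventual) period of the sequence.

We have b(0) = 3, b(1) = 11, b(2) = 9, b(3) = 13, b(4) = 5, b(5) = 7, b(6) = 3.
Since b(6) = b(0) = 3, the sequence is periodic with period 6.

6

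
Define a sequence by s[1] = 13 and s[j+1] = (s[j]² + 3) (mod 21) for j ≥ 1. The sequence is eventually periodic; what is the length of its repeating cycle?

3

Listing terms: s[1] = 13, s[2] = 4, s[3] = 19, s[4] = 7, s[5] = 10, s[6] = 19.
Since s[6] = s[3] = 19, the sequence is eventually periodic: after a pre-period of length 2 it cycles with period 3.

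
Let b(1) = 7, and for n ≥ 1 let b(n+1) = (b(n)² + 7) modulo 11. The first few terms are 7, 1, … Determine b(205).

We have b(1) = 7; b(2) = 1; b(3) = 8; b(4) = 5; b(5) = 10; b(6) = 8.
Since b(6) = b(3) = 8, the sequence is eventually periodic: after a pre-period of length 2 it cycles with period 3.
For n ≥ 3, b(n) depends only on (n - 3) mod 3. (205 - 3) mod 3 = 1, so b(205) = b(4) = 5.

5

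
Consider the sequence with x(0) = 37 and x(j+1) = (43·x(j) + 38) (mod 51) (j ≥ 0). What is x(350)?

x(0) = 37,  x(1) = 48,  x(2) = 11,  x(3) = 1,  x(4) = 30,  x(5) = 2,  x(6) = 22,  x(7) = 15,  x(8) = 20,  x(9) = 31,  x(10) = 45,  x(11) = 35,  x(12) = 13,  x(13) = 36,  x(14) = 5,  x(15) = 49,  x(16) = 3,  x(17) = 14,  x(18) = 28,  x(19) = 18,  x(20) = 47,  x(21) = 19,  x(22) = 39,  x(23) = 32,  x(24) = 37.
Since x(24) = x(0) = 37, the sequence is periodic with period 24.
(350 - 0) mod 24 = 14, so x(350) = x(14) = 5.

5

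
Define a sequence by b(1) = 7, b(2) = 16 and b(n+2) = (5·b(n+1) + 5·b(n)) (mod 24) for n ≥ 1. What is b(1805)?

b(1) = 7; b(2) = 16; b(3) = 19; b(4) = 7; b(5) = 10; b(6) = 13; b(7) = 19; b(8) = 16; b(9) = 7; b(10) = 19; b(11) = 10; b(12) = 1; b(13) = 7; b(14) = 16.
The sequence repeats with period 12.
So b(1805) = b(1 + ((1805-1) mod 12)) = b(5) = 10.

10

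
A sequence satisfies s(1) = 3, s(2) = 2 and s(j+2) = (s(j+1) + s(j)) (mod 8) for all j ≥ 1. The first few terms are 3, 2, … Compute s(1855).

7

Listing terms: s(1) = 3; s(2) = 2; s(3) = 5; s(4) = 7; s(5) = 4; s(6) = 3; s(7) = 7; s(8) = 2; s(9) = 1; s(10) = 3; s(11) = 4; s(12) = 7; s(13) = 3; s(14) = 2.
Since (s(13), s(14)) = (s(1), s(2)) = (3, 2) (two consecutive terms determine the rest), the sequence is periodic with period 12.
So s(1855) = s(1 + ((1855-1) mod 12)) = s(7) = 7.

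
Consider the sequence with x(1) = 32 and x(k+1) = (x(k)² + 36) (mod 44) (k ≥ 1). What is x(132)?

We have x(1) = 32, x(2) = 4, x(3) = 8, x(4) = 12, x(5) = 4.
Since x(5) = x(2) = 4, the sequence is eventually periodic: after a pre-period of length 1 it cycles with period 3.
For k ≥ 2, x(k) depends only on (k - 2) mod 3. (132 - 2) mod 3 = 1, so x(132) = x(3) = 8.

8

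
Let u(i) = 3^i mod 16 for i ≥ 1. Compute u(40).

u(1) = 3,  u(2) = 9,  u(3) = 11,  u(4) = 1,  u(5) = 3.
Since u(5) = u(1) = 3, the sequence is periodic with period 4.
(40 - 1) mod 4 = 3, so u(40) = u(4) = 1.

1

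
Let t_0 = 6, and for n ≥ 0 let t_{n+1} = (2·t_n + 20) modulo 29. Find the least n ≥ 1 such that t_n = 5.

25

Computing terms: t_0 = 6, t_1 = 3, t_2 = 26, t_3 = 14, t_4 = 19, t_5 = 0, t_6 = 20, t_7 = 2, t_8 = 24, t_9 = 10, t_{10} = 11, t_{11} = 13, t_{12} = 17, t_{13} = 25, t_{14} = 12, t_{15} = 15, t_{16} = 21, t_{17} = 4, t_{18} = 28, t_{19} = 18, t_{20} = 27, t_{21} = 16, t_{22} = 23, t_{23} = 8, t_{24} = 7, t_{25} = 5, t_{26} = 1, t_{27} = 22, t_{28} = 6.
The sequence repeats with period 28.
The value 5 first appears (with n ≥ 1) at t_{25}.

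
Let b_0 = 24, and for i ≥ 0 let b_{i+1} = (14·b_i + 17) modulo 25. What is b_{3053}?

Computing terms: b_0 = 24, b_1 = 3, b_2 = 9, b_3 = 18, b_4 = 19, b_5 = 8, b_6 = 4, b_7 = 23, b_8 = 14, b_9 = 13, b_{10} = 24.
The sequence repeats with period 10.
So b_{3053} = b_{0 + ((3053-0) mod 10)} = b_3 = 18.

18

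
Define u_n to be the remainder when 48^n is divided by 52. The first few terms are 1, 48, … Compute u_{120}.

40

We have u_0 = 1,  u_1 = 48,  u_2 = 16,  u_3 = 40,  u_4 = 48.
Since u_4 = u_1 = 48, the sequence is eventually periodic: after a pre-period of length 1 it cycles with period 3.
For n ≥ 1, u_n depends only on (n - 1) mod 3. (120 - 1) mod 3 = 2, so u_{120} = u_3 = 40.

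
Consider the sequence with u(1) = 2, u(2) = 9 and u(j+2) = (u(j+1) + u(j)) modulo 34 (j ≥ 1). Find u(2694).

7

u(1) = 2; u(2) = 9; u(3) = 11; u(4) = 20; u(5) = 31; u(6) = 17; u(7) = 14; u(8) = 31; u(9) = 11; u(10) = 8; u(11) = 19; u(12) = 27; u(13) = 12; u(14) = 5; u(15) = 17; u(16) = 22; u(17) = 5; u(18) = 27; u(19) = 32; u(20) = 25; u(21) = 23; u(22) = 14; u(23) = 3; u(24) = 17; u(25) = 20; u(26) = 3; u(27) = 23; u(28) = 26; u(29) = 15; u(30) = 7; u(31) = 22; u(32) = 29; u(33) = 17; u(34) = 12; u(35) = 29; u(36) = 7; u(37) = 2; u(38) = 9.
The sequence repeats with period 36.
So u(2694) = u(1 + ((2694-1) mod 36)) = u(30) = 7.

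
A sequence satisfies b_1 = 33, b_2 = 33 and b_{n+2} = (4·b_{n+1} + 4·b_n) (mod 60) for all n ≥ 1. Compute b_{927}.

b_1 = 33; b_2 = 33; b_3 = 24; b_4 = 48; b_5 = 48; b_6 = 24; b_7 = 48.
Since (b_6, b_7) = (b_3, b_4) = (24, 48) (two consecutive terms determine the rest), the sequence is eventually periodic: after a pre-period of length 2 it cycles with period 3.
For n ≥ 3, b_n depends only on (n - 3) mod 3. (927 - 3) mod 3 = 0, so b_{927} = b_3 = 24.

24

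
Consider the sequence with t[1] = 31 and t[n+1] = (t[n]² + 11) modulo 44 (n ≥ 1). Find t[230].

t[1] = 31, t[2] = 4, t[3] = 27, t[4] = 36, t[5] = 31.
Since t[5] = t[1] = 31, the sequence is periodic with period 4.
So t[230] = t[1 + ((230-1) mod 4)] = t[2] = 4.

4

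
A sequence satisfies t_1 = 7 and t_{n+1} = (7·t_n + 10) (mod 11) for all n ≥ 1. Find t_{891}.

t_1 = 7; t_2 = 4; t_3 = 5; t_4 = 1; t_5 = 6; t_6 = 8; t_7 = 0; t_8 = 10; t_9 = 3; t_{10} = 9; t_{11} = 7.
The sequence repeats with period 10.
(891 - 1) mod 10 = 0, so t_{891} = t_1 = 7.

7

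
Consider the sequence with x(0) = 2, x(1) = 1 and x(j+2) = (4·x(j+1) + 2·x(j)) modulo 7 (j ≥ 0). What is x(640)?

1

x(0) = 2, x(1) = 1, x(2) = 1, x(3) = 6, x(4) = 5, x(5) = 4, x(6) = 5, x(7) = 0, x(8) = 3, x(9) = 5, x(10) = 5, x(11) = 2, x(12) = 4, x(13) = 6, x(14) = 4, x(15) = 0, x(16) = 1, x(17) = 4, x(18) = 4, x(19) = 3, x(20) = 6, x(21) = 2, x(22) = 6, x(23) = 0, x(24) = 5, x(25) = 6, x(26) = 6, x(27) = 1, x(28) = 2, x(29) = 3, x(30) = 2, x(31) = 0, x(32) = 4, x(33) = 2, x(34) = 2, x(35) = 5, x(36) = 3, x(37) = 1, x(38) = 3, x(39) = 0, x(40) = 6, x(41) = 3, x(42) = 3, x(43) = 4, x(44) = 1, x(45) = 5, x(46) = 1, x(47) = 0, x(48) = 2, x(49) = 1.
Since (x(48), x(49)) = (x(0), x(1)) = (2, 1) (two consecutive terms determine the rest), the sequence is periodic with period 48.
So x(640) = x(0 + ((640-0) mod 48)) = x(16) = 1.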